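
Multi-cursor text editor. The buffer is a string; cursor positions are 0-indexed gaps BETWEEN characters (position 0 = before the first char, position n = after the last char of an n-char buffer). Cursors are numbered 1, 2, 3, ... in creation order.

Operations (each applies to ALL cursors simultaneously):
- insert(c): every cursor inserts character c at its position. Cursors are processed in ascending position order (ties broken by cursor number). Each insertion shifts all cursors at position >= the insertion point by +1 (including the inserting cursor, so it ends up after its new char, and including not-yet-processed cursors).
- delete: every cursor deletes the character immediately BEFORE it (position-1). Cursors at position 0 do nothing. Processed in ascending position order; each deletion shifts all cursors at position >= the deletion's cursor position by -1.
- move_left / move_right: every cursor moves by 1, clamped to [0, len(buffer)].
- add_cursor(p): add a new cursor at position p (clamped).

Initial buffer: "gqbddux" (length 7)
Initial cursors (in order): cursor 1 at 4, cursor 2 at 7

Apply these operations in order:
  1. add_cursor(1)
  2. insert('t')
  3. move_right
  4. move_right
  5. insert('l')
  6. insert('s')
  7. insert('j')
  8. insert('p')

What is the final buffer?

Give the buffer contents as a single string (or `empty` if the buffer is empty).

Answer: gtqblsjpdtdulsjpxtlsjp

Derivation:
After op 1 (add_cursor(1)): buffer="gqbddux" (len 7), cursors c3@1 c1@4 c2@7, authorship .......
After op 2 (insert('t')): buffer="gtqbdtduxt" (len 10), cursors c3@2 c1@6 c2@10, authorship .3...1...2
After op 3 (move_right): buffer="gtqbdtduxt" (len 10), cursors c3@3 c1@7 c2@10, authorship .3...1...2
After op 4 (move_right): buffer="gtqbdtduxt" (len 10), cursors c3@4 c1@8 c2@10, authorship .3...1...2
After op 5 (insert('l')): buffer="gtqbldtdulxtl" (len 13), cursors c3@5 c1@10 c2@13, authorship .3..3.1..1.22
After op 6 (insert('s')): buffer="gtqblsdtdulsxtls" (len 16), cursors c3@6 c1@12 c2@16, authorship .3..33.1..11.222
After op 7 (insert('j')): buffer="gtqblsjdtdulsjxtlsj" (len 19), cursors c3@7 c1@14 c2@19, authorship .3..333.1..111.2222
After op 8 (insert('p')): buffer="gtqblsjpdtdulsjpxtlsjp" (len 22), cursors c3@8 c1@16 c2@22, authorship .3..3333.1..1111.22222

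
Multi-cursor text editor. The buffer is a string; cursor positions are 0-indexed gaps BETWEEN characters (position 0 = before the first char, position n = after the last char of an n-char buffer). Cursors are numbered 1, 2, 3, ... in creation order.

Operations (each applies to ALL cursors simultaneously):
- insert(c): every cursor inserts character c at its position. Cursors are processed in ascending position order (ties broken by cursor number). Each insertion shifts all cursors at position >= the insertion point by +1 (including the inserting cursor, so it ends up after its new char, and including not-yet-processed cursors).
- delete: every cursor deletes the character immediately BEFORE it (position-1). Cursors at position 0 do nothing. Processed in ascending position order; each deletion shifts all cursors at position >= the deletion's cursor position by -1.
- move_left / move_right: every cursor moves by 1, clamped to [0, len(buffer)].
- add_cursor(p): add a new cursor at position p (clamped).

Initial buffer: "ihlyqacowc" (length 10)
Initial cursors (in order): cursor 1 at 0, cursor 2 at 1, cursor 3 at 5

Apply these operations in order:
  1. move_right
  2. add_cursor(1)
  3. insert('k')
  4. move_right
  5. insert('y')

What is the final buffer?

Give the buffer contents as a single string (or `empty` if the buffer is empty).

After op 1 (move_right): buffer="ihlyqacowc" (len 10), cursors c1@1 c2@2 c3@6, authorship ..........
After op 2 (add_cursor(1)): buffer="ihlyqacowc" (len 10), cursors c1@1 c4@1 c2@2 c3@6, authorship ..........
After op 3 (insert('k')): buffer="ikkhklyqakcowc" (len 14), cursors c1@3 c4@3 c2@5 c3@10, authorship .14.2....3....
After op 4 (move_right): buffer="ikkhklyqakcowc" (len 14), cursors c1@4 c4@4 c2@6 c3@11, authorship .14.2....3....
After op 5 (insert('y')): buffer="ikkhyyklyyqakcyowc" (len 18), cursors c1@6 c4@6 c2@9 c3@15, authorship .14.142.2...3.3...

Answer: ikkhyyklyyqakcyowc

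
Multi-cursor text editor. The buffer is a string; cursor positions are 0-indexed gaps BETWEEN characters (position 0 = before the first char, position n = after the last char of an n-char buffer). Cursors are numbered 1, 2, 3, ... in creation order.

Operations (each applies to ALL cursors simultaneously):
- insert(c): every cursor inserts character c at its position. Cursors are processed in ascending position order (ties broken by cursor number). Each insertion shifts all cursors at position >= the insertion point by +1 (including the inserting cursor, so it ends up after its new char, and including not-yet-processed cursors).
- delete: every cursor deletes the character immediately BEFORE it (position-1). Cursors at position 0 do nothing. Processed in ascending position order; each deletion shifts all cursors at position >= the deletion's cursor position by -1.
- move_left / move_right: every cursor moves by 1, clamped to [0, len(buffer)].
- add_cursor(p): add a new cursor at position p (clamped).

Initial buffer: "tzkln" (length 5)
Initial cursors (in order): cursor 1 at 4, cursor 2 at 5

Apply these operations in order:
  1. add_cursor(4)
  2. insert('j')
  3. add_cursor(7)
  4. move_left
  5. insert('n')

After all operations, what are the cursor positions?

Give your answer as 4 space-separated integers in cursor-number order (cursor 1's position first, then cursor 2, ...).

After op 1 (add_cursor(4)): buffer="tzkln" (len 5), cursors c1@4 c3@4 c2@5, authorship .....
After op 2 (insert('j')): buffer="tzkljjnj" (len 8), cursors c1@6 c3@6 c2@8, authorship ....13.2
After op 3 (add_cursor(7)): buffer="tzkljjnj" (len 8), cursors c1@6 c3@6 c4@7 c2@8, authorship ....13.2
After op 4 (move_left): buffer="tzkljjnj" (len 8), cursors c1@5 c3@5 c4@6 c2@7, authorship ....13.2
After op 5 (insert('n')): buffer="tzkljnnjnnnj" (len 12), cursors c1@7 c3@7 c4@9 c2@11, authorship ....11334.22

Answer: 7 11 7 9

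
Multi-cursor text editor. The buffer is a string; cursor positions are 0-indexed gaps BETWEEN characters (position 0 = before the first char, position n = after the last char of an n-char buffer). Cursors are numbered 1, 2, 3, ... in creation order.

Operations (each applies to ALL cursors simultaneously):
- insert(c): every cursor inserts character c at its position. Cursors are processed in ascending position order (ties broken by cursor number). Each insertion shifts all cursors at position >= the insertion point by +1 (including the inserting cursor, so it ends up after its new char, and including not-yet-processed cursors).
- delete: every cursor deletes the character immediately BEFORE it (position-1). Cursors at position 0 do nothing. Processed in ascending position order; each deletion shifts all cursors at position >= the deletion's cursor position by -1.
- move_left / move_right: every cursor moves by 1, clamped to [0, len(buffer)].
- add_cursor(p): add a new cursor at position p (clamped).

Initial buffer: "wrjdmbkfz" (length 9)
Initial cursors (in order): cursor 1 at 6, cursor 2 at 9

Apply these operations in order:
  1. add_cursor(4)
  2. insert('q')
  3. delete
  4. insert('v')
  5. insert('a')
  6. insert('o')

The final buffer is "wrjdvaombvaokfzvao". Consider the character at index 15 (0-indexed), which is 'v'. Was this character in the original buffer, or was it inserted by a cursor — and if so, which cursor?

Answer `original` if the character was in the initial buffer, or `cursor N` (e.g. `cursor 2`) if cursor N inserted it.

Answer: cursor 2

Derivation:
After op 1 (add_cursor(4)): buffer="wrjdmbkfz" (len 9), cursors c3@4 c1@6 c2@9, authorship .........
After op 2 (insert('q')): buffer="wrjdqmbqkfzq" (len 12), cursors c3@5 c1@8 c2@12, authorship ....3..1...2
After op 3 (delete): buffer="wrjdmbkfz" (len 9), cursors c3@4 c1@6 c2@9, authorship .........
After op 4 (insert('v')): buffer="wrjdvmbvkfzv" (len 12), cursors c3@5 c1@8 c2@12, authorship ....3..1...2
After op 5 (insert('a')): buffer="wrjdvambvakfzva" (len 15), cursors c3@6 c1@10 c2@15, authorship ....33..11...22
After op 6 (insert('o')): buffer="wrjdvaombvaokfzvao" (len 18), cursors c3@7 c1@12 c2@18, authorship ....333..111...222
Authorship (.=original, N=cursor N): . . . . 3 3 3 . . 1 1 1 . . . 2 2 2
Index 15: author = 2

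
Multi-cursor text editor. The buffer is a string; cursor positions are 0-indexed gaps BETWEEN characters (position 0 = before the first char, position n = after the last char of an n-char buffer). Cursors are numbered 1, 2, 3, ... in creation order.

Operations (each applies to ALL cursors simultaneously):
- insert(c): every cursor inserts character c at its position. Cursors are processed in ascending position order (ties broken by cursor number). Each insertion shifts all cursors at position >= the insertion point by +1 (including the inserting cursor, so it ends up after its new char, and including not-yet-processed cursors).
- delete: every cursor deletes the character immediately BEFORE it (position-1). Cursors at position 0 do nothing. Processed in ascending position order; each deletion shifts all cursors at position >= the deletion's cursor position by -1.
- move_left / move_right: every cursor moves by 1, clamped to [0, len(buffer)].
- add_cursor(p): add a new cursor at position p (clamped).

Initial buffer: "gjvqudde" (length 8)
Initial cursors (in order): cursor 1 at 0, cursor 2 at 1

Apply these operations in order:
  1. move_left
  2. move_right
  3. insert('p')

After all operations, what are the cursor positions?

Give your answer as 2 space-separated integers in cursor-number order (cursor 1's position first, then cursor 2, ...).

After op 1 (move_left): buffer="gjvqudde" (len 8), cursors c1@0 c2@0, authorship ........
After op 2 (move_right): buffer="gjvqudde" (len 8), cursors c1@1 c2@1, authorship ........
After op 3 (insert('p')): buffer="gppjvqudde" (len 10), cursors c1@3 c2@3, authorship .12.......

Answer: 3 3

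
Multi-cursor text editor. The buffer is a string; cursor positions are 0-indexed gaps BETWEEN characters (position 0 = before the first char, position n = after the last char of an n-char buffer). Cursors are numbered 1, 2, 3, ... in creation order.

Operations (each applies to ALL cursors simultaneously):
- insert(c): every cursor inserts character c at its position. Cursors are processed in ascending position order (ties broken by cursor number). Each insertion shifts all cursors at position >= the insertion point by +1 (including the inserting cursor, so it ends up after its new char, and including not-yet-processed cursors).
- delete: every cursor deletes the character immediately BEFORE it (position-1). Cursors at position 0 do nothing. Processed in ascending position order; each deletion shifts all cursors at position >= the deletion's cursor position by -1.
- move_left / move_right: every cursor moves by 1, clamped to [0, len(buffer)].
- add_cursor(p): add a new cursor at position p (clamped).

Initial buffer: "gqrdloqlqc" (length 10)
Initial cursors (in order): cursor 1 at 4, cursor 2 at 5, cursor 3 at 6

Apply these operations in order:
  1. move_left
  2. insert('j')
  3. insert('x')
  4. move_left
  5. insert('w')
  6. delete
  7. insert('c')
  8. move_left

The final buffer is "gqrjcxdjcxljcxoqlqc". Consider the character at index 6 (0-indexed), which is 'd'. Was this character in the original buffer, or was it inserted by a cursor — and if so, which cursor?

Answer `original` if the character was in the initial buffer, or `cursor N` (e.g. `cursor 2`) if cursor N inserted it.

Answer: original

Derivation:
After op 1 (move_left): buffer="gqrdloqlqc" (len 10), cursors c1@3 c2@4 c3@5, authorship ..........
After op 2 (insert('j')): buffer="gqrjdjljoqlqc" (len 13), cursors c1@4 c2@6 c3@8, authorship ...1.2.3.....
After op 3 (insert('x')): buffer="gqrjxdjxljxoqlqc" (len 16), cursors c1@5 c2@8 c3@11, authorship ...11.22.33.....
After op 4 (move_left): buffer="gqrjxdjxljxoqlqc" (len 16), cursors c1@4 c2@7 c3@10, authorship ...11.22.33.....
After op 5 (insert('w')): buffer="gqrjwxdjwxljwxoqlqc" (len 19), cursors c1@5 c2@9 c3@13, authorship ...111.222.333.....
After op 6 (delete): buffer="gqrjxdjxljxoqlqc" (len 16), cursors c1@4 c2@7 c3@10, authorship ...11.22.33.....
After op 7 (insert('c')): buffer="gqrjcxdjcxljcxoqlqc" (len 19), cursors c1@5 c2@9 c3@13, authorship ...111.222.333.....
After op 8 (move_left): buffer="gqrjcxdjcxljcxoqlqc" (len 19), cursors c1@4 c2@8 c3@12, authorship ...111.222.333.....
Authorship (.=original, N=cursor N): . . . 1 1 1 . 2 2 2 . 3 3 3 . . . . .
Index 6: author = original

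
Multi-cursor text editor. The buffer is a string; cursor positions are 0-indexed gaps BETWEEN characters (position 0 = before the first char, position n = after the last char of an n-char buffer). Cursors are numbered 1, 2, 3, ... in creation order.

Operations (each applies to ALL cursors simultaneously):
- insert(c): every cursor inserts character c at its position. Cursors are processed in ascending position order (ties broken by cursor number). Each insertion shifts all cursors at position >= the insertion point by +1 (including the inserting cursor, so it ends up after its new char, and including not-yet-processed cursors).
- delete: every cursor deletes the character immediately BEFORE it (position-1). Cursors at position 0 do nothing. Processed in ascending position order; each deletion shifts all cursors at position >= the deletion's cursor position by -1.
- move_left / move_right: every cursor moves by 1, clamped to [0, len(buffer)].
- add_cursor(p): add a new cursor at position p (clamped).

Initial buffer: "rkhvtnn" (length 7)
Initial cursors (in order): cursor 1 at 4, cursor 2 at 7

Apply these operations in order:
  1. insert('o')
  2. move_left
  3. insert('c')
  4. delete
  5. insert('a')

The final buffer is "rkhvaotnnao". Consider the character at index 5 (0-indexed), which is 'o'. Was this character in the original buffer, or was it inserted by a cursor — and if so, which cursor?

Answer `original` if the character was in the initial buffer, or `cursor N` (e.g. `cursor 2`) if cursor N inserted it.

After op 1 (insert('o')): buffer="rkhvotnno" (len 9), cursors c1@5 c2@9, authorship ....1...2
After op 2 (move_left): buffer="rkhvotnno" (len 9), cursors c1@4 c2@8, authorship ....1...2
After op 3 (insert('c')): buffer="rkhvcotnnco" (len 11), cursors c1@5 c2@10, authorship ....11...22
After op 4 (delete): buffer="rkhvotnno" (len 9), cursors c1@4 c2@8, authorship ....1...2
After op 5 (insert('a')): buffer="rkhvaotnnao" (len 11), cursors c1@5 c2@10, authorship ....11...22
Authorship (.=original, N=cursor N): . . . . 1 1 . . . 2 2
Index 5: author = 1

Answer: cursor 1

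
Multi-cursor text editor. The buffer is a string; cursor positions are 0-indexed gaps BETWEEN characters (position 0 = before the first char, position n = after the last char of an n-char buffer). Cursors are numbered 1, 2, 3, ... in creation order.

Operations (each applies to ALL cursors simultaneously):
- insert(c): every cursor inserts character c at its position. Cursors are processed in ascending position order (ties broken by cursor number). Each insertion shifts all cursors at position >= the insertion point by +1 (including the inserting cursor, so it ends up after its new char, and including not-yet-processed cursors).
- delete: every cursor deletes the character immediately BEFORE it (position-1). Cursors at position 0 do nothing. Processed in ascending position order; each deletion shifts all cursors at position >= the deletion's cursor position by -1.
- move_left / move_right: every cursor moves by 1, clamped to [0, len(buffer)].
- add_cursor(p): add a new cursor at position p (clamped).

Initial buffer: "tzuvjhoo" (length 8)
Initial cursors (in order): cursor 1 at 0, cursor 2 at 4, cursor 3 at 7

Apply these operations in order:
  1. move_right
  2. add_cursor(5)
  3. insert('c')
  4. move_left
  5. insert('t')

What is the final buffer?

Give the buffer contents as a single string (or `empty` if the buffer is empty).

Answer: ttczuvjcttchootc

Derivation:
After op 1 (move_right): buffer="tzuvjhoo" (len 8), cursors c1@1 c2@5 c3@8, authorship ........
After op 2 (add_cursor(5)): buffer="tzuvjhoo" (len 8), cursors c1@1 c2@5 c4@5 c3@8, authorship ........
After op 3 (insert('c')): buffer="tczuvjcchooc" (len 12), cursors c1@2 c2@8 c4@8 c3@12, authorship .1....24...3
After op 4 (move_left): buffer="tczuvjcchooc" (len 12), cursors c1@1 c2@7 c4@7 c3@11, authorship .1....24...3
After op 5 (insert('t')): buffer="ttczuvjcttchootc" (len 16), cursors c1@2 c2@10 c4@10 c3@15, authorship .11....2244...33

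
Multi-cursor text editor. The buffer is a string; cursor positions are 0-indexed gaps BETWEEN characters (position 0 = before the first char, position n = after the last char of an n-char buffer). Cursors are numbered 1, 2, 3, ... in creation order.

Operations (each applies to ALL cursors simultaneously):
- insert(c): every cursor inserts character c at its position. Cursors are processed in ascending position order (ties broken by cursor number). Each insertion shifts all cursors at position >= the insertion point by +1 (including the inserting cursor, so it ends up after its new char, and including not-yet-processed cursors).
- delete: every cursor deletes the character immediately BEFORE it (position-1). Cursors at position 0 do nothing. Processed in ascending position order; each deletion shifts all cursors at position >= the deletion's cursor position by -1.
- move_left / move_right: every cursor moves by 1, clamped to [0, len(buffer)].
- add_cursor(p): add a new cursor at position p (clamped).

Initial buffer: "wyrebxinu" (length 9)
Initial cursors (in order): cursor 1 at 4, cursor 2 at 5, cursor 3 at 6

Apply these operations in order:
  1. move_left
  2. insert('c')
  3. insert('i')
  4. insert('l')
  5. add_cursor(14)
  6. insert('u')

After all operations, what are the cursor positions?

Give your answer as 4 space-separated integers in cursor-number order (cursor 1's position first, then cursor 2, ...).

After op 1 (move_left): buffer="wyrebxinu" (len 9), cursors c1@3 c2@4 c3@5, authorship .........
After op 2 (insert('c')): buffer="wyrcecbcxinu" (len 12), cursors c1@4 c2@6 c3@8, authorship ...1.2.3....
After op 3 (insert('i')): buffer="wyrciecibcixinu" (len 15), cursors c1@5 c2@8 c3@11, authorship ...11.22.33....
After op 4 (insert('l')): buffer="wyrcilecilbcilxinu" (len 18), cursors c1@6 c2@10 c3@14, authorship ...111.222.333....
After op 5 (add_cursor(14)): buffer="wyrcilecilbcilxinu" (len 18), cursors c1@6 c2@10 c3@14 c4@14, authorship ...111.222.333....
After op 6 (insert('u')): buffer="wyrciluecilubciluuxinu" (len 22), cursors c1@7 c2@12 c3@18 c4@18, authorship ...1111.2222.33334....

Answer: 7 12 18 18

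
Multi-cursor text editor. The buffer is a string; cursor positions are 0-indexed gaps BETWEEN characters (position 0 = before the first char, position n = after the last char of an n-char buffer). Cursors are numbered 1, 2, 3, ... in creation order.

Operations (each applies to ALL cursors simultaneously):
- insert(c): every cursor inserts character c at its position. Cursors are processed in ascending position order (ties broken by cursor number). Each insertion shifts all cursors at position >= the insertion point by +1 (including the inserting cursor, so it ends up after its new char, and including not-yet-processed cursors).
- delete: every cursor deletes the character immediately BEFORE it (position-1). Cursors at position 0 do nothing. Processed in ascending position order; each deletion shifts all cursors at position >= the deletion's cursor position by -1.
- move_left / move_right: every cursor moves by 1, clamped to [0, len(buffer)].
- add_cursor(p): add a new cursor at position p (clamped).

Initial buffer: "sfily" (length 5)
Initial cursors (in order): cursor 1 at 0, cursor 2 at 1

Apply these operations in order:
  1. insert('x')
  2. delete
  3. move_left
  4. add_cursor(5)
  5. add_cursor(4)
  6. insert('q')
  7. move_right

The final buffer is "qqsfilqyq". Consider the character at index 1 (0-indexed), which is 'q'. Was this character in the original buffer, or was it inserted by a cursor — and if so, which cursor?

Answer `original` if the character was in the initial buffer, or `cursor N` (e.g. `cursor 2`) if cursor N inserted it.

Answer: cursor 2

Derivation:
After op 1 (insert('x')): buffer="xsxfily" (len 7), cursors c1@1 c2@3, authorship 1.2....
After op 2 (delete): buffer="sfily" (len 5), cursors c1@0 c2@1, authorship .....
After op 3 (move_left): buffer="sfily" (len 5), cursors c1@0 c2@0, authorship .....
After op 4 (add_cursor(5)): buffer="sfily" (len 5), cursors c1@0 c2@0 c3@5, authorship .....
After op 5 (add_cursor(4)): buffer="sfily" (len 5), cursors c1@0 c2@0 c4@4 c3@5, authorship .....
After op 6 (insert('q')): buffer="qqsfilqyq" (len 9), cursors c1@2 c2@2 c4@7 c3@9, authorship 12....4.3
After op 7 (move_right): buffer="qqsfilqyq" (len 9), cursors c1@3 c2@3 c4@8 c3@9, authorship 12....4.3
Authorship (.=original, N=cursor N): 1 2 . . . . 4 . 3
Index 1: author = 2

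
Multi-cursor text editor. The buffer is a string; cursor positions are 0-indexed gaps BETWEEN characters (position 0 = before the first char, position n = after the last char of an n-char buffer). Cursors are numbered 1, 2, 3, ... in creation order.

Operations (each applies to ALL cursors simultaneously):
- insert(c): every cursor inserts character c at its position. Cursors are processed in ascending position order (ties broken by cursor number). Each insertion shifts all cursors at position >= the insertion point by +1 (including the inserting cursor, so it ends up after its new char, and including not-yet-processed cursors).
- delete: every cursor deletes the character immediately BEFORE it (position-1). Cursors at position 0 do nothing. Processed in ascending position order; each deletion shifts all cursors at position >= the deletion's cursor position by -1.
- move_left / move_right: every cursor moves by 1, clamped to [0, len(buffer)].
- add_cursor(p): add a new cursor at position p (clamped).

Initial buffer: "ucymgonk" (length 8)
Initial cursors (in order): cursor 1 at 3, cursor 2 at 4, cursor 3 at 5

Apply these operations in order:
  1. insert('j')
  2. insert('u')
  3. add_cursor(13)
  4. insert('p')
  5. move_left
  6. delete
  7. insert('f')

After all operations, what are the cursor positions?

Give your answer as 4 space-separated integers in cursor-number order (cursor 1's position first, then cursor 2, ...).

Answer: 5 9 13 16

Derivation:
After op 1 (insert('j')): buffer="ucyjmjgjonk" (len 11), cursors c1@4 c2@6 c3@8, authorship ...1.2.3...
After op 2 (insert('u')): buffer="ucyjumjugjuonk" (len 14), cursors c1@5 c2@8 c3@11, authorship ...11.22.33...
After op 3 (add_cursor(13)): buffer="ucyjumjugjuonk" (len 14), cursors c1@5 c2@8 c3@11 c4@13, authorship ...11.22.33...
After op 4 (insert('p')): buffer="ucyjupmjupgjuponpk" (len 18), cursors c1@6 c2@10 c3@14 c4@17, authorship ...111.222.333..4.
After op 5 (move_left): buffer="ucyjupmjupgjuponpk" (len 18), cursors c1@5 c2@9 c3@13 c4@16, authorship ...111.222.333..4.
After op 6 (delete): buffer="ucyjpmjpgjpopk" (len 14), cursors c1@4 c2@7 c3@10 c4@12, authorship ...11.22.33.4.
After op 7 (insert('f')): buffer="ucyjfpmjfpgjfpofpk" (len 18), cursors c1@5 c2@9 c3@13 c4@16, authorship ...111.222.333.44.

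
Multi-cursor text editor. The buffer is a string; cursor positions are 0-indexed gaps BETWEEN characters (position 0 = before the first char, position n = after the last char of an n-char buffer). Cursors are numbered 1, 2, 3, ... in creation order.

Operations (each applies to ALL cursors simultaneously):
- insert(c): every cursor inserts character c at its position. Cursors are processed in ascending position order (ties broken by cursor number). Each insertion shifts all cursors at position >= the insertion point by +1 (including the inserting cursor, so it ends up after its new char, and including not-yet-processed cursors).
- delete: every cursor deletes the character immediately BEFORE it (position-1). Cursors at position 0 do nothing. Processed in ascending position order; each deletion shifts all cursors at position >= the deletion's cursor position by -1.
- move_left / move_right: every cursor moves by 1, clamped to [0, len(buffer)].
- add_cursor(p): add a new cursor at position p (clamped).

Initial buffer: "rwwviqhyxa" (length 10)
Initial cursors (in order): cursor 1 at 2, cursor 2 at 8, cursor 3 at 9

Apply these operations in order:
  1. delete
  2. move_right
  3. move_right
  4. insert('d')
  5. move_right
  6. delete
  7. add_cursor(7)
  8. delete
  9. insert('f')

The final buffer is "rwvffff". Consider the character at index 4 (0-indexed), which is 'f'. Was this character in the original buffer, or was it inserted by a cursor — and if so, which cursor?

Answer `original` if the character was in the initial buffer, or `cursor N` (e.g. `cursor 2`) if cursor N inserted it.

After op 1 (delete): buffer="rwviqha" (len 7), cursors c1@1 c2@6 c3@6, authorship .......
After op 2 (move_right): buffer="rwviqha" (len 7), cursors c1@2 c2@7 c3@7, authorship .......
After op 3 (move_right): buffer="rwviqha" (len 7), cursors c1@3 c2@7 c3@7, authorship .......
After op 4 (insert('d')): buffer="rwvdiqhadd" (len 10), cursors c1@4 c2@10 c3@10, authorship ...1....23
After op 5 (move_right): buffer="rwvdiqhadd" (len 10), cursors c1@5 c2@10 c3@10, authorship ...1....23
After op 6 (delete): buffer="rwvdqha" (len 7), cursors c1@4 c2@7 c3@7, authorship ...1...
After op 7 (add_cursor(7)): buffer="rwvdqha" (len 7), cursors c1@4 c2@7 c3@7 c4@7, authorship ...1...
After op 8 (delete): buffer="rwv" (len 3), cursors c1@3 c2@3 c3@3 c4@3, authorship ...
After op 9 (insert('f')): buffer="rwvffff" (len 7), cursors c1@7 c2@7 c3@7 c4@7, authorship ...1234
Authorship (.=original, N=cursor N): . . . 1 2 3 4
Index 4: author = 2

Answer: cursor 2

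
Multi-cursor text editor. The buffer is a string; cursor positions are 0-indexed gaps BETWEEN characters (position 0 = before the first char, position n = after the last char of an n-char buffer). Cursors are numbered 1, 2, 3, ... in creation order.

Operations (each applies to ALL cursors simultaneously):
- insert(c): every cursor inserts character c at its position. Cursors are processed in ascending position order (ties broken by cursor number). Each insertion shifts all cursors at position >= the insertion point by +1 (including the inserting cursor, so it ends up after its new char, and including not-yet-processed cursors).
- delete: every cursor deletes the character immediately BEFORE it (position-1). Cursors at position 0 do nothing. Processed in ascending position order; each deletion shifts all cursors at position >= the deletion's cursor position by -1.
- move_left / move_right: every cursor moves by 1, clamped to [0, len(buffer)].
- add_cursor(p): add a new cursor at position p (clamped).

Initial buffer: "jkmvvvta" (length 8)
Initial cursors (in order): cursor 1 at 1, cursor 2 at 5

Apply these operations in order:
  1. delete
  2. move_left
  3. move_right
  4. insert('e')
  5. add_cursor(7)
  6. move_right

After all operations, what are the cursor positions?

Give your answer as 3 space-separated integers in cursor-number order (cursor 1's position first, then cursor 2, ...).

After op 1 (delete): buffer="kmvvta" (len 6), cursors c1@0 c2@3, authorship ......
After op 2 (move_left): buffer="kmvvta" (len 6), cursors c1@0 c2@2, authorship ......
After op 3 (move_right): buffer="kmvvta" (len 6), cursors c1@1 c2@3, authorship ......
After op 4 (insert('e')): buffer="kemvevta" (len 8), cursors c1@2 c2@5, authorship .1..2...
After op 5 (add_cursor(7)): buffer="kemvevta" (len 8), cursors c1@2 c2@5 c3@7, authorship .1..2...
After op 6 (move_right): buffer="kemvevta" (len 8), cursors c1@3 c2@6 c3@8, authorship .1..2...

Answer: 3 6 8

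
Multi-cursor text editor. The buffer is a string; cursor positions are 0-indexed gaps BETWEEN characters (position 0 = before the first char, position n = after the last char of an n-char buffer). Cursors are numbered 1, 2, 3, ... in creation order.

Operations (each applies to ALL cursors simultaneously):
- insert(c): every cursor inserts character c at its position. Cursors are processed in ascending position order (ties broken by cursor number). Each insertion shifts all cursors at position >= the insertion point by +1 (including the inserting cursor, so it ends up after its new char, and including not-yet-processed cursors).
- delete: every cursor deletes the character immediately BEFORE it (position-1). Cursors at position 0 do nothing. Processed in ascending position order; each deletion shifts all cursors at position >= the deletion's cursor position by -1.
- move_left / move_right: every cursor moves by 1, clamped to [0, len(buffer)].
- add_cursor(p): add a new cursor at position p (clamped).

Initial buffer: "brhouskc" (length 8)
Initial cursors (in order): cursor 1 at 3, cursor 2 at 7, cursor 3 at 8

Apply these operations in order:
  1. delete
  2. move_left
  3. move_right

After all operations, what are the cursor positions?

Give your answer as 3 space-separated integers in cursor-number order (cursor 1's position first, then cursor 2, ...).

After op 1 (delete): buffer="brous" (len 5), cursors c1@2 c2@5 c3@5, authorship .....
After op 2 (move_left): buffer="brous" (len 5), cursors c1@1 c2@4 c3@4, authorship .....
After op 3 (move_right): buffer="brous" (len 5), cursors c1@2 c2@5 c3@5, authorship .....

Answer: 2 5 5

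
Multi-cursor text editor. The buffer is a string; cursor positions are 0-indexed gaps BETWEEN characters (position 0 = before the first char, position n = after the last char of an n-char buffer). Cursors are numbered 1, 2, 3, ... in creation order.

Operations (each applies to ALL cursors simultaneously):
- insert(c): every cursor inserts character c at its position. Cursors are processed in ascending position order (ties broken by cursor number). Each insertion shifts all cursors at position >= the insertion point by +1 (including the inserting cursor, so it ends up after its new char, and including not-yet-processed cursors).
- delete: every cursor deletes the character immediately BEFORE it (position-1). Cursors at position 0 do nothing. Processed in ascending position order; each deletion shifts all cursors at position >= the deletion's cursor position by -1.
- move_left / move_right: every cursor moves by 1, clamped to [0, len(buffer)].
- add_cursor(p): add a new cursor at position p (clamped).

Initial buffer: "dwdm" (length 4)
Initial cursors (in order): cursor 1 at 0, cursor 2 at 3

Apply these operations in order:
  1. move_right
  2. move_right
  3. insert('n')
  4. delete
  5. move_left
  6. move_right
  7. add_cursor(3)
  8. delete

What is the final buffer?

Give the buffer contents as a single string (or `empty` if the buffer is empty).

After op 1 (move_right): buffer="dwdm" (len 4), cursors c1@1 c2@4, authorship ....
After op 2 (move_right): buffer="dwdm" (len 4), cursors c1@2 c2@4, authorship ....
After op 3 (insert('n')): buffer="dwndmn" (len 6), cursors c1@3 c2@6, authorship ..1..2
After op 4 (delete): buffer="dwdm" (len 4), cursors c1@2 c2@4, authorship ....
After op 5 (move_left): buffer="dwdm" (len 4), cursors c1@1 c2@3, authorship ....
After op 6 (move_right): buffer="dwdm" (len 4), cursors c1@2 c2@4, authorship ....
After op 7 (add_cursor(3)): buffer="dwdm" (len 4), cursors c1@2 c3@3 c2@4, authorship ....
After op 8 (delete): buffer="d" (len 1), cursors c1@1 c2@1 c3@1, authorship .

Answer: d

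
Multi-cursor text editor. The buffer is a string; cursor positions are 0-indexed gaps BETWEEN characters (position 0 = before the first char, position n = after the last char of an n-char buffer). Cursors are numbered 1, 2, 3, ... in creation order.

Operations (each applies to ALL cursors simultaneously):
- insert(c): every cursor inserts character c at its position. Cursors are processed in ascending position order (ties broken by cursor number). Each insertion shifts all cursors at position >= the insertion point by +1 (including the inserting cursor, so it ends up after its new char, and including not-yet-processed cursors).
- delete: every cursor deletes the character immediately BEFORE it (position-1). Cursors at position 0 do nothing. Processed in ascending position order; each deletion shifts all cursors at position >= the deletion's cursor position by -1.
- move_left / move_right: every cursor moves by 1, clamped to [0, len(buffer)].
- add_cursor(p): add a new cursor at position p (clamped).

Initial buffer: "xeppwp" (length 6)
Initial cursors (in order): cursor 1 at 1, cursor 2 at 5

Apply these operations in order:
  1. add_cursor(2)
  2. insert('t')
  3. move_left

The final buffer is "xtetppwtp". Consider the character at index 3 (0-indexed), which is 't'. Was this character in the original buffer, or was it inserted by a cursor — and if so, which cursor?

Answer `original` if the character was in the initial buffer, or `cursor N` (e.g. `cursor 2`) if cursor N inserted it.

After op 1 (add_cursor(2)): buffer="xeppwp" (len 6), cursors c1@1 c3@2 c2@5, authorship ......
After op 2 (insert('t')): buffer="xtetppwtp" (len 9), cursors c1@2 c3@4 c2@8, authorship .1.3...2.
After op 3 (move_left): buffer="xtetppwtp" (len 9), cursors c1@1 c3@3 c2@7, authorship .1.3...2.
Authorship (.=original, N=cursor N): . 1 . 3 . . . 2 .
Index 3: author = 3

Answer: cursor 3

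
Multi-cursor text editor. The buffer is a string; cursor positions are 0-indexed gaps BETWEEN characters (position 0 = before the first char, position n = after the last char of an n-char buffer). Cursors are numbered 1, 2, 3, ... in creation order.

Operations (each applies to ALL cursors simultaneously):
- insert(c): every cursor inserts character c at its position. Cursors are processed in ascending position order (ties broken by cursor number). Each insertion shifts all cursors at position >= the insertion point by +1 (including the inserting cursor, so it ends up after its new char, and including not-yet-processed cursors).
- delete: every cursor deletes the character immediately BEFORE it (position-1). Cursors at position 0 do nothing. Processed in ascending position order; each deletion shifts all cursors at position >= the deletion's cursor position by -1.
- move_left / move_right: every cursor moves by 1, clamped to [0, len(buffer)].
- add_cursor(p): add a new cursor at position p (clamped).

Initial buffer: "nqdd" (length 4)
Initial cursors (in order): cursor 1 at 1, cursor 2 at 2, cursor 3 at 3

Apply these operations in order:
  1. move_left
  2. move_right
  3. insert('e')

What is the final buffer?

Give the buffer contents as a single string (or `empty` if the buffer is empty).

After op 1 (move_left): buffer="nqdd" (len 4), cursors c1@0 c2@1 c3@2, authorship ....
After op 2 (move_right): buffer="nqdd" (len 4), cursors c1@1 c2@2 c3@3, authorship ....
After op 3 (insert('e')): buffer="neqeded" (len 7), cursors c1@2 c2@4 c3@6, authorship .1.2.3.

Answer: neqeded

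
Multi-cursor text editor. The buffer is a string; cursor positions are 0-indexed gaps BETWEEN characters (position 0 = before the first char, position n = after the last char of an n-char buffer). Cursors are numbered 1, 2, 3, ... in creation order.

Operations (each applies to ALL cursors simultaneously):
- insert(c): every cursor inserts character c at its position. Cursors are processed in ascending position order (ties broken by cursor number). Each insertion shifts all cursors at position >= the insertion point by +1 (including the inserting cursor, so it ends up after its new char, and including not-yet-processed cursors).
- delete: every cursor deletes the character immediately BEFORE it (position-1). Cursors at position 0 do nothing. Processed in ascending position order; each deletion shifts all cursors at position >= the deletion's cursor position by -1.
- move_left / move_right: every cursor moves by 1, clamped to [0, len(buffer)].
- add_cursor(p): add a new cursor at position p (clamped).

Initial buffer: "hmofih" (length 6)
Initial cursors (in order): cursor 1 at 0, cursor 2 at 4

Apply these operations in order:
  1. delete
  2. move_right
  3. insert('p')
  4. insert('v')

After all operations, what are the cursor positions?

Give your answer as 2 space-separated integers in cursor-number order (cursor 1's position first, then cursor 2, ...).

After op 1 (delete): buffer="hmoih" (len 5), cursors c1@0 c2@3, authorship .....
After op 2 (move_right): buffer="hmoih" (len 5), cursors c1@1 c2@4, authorship .....
After op 3 (insert('p')): buffer="hpmoiph" (len 7), cursors c1@2 c2@6, authorship .1...2.
After op 4 (insert('v')): buffer="hpvmoipvh" (len 9), cursors c1@3 c2@8, authorship .11...22.

Answer: 3 8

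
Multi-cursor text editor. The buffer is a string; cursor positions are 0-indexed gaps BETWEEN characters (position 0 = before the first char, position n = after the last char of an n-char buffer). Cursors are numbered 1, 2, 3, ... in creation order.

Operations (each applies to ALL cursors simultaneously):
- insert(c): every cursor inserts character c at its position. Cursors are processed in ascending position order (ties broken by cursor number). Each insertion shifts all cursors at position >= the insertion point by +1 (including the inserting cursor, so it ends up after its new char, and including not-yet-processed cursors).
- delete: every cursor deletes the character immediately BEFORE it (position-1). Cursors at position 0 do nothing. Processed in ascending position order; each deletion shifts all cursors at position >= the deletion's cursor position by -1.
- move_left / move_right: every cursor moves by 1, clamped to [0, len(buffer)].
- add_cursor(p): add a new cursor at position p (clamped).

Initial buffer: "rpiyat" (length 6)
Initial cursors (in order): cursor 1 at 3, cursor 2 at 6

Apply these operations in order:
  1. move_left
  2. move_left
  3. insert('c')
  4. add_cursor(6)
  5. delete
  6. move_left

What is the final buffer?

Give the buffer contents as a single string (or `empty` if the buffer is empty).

Answer: rpiat

Derivation:
After op 1 (move_left): buffer="rpiyat" (len 6), cursors c1@2 c2@5, authorship ......
After op 2 (move_left): buffer="rpiyat" (len 6), cursors c1@1 c2@4, authorship ......
After op 3 (insert('c')): buffer="rcpiycat" (len 8), cursors c1@2 c2@6, authorship .1...2..
After op 4 (add_cursor(6)): buffer="rcpiycat" (len 8), cursors c1@2 c2@6 c3@6, authorship .1...2..
After op 5 (delete): buffer="rpiat" (len 5), cursors c1@1 c2@3 c3@3, authorship .....
After op 6 (move_left): buffer="rpiat" (len 5), cursors c1@0 c2@2 c3@2, authorship .....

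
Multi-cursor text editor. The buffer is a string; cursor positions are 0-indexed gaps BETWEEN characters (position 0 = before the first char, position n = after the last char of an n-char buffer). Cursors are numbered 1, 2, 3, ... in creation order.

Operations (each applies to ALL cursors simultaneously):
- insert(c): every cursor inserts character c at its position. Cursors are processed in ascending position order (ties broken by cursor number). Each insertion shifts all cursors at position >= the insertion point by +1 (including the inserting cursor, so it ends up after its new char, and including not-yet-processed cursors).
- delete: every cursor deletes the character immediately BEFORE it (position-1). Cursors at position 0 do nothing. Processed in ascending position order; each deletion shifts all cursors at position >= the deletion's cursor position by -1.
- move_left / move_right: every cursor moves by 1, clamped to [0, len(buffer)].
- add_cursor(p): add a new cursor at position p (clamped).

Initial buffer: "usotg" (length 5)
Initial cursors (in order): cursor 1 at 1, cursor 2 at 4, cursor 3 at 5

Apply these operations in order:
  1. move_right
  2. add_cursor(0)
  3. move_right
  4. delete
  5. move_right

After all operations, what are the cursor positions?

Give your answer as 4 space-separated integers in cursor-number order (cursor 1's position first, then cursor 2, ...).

Answer: 1 1 1 1

Derivation:
After op 1 (move_right): buffer="usotg" (len 5), cursors c1@2 c2@5 c3@5, authorship .....
After op 2 (add_cursor(0)): buffer="usotg" (len 5), cursors c4@0 c1@2 c2@5 c3@5, authorship .....
After op 3 (move_right): buffer="usotg" (len 5), cursors c4@1 c1@3 c2@5 c3@5, authorship .....
After op 4 (delete): buffer="s" (len 1), cursors c4@0 c1@1 c2@1 c3@1, authorship .
After op 5 (move_right): buffer="s" (len 1), cursors c1@1 c2@1 c3@1 c4@1, authorship .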